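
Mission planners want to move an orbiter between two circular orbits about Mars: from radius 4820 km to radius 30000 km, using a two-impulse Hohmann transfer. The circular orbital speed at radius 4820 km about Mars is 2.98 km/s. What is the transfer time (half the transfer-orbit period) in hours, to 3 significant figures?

From the circular-orbit relation v² = μ/r at r = 4820 km: μ = v²r = (2.98)² × 4820 = 42803.5 km³/s².
The Hohmann ellipse has a_t = (r₁ + r₂)/2 = 17410 km.
By Kepler's third law the transfer-orbit period is T = 2π√(a_t³/μ), so t = T/2 = 34880 s.
Converting: 34880 s ÷ 3600 s/hour = 9.69 hours.

t = 9.69 hours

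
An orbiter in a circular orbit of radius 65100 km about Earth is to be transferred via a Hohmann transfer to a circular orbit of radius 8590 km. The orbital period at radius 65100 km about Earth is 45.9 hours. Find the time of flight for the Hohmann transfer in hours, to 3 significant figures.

t = 9.77 hours

From Kepler's third law T² = 4π²r³/μ at r = 65100 km, T = 45.9 hours = 45.9 × 3600 s = 1.6524×10^5 s: μ = 4π²r³/T² = 3.98908×10^5 km³/s².
The Hohmann ellipse has a_t = (r₁ + r₂)/2 = 36845 km.
Transfer time t = π√(a_t³/μ) = π√((36845)³ / 3.98908×10^5) = 35180 s.
Converting: 35180 s ÷ 3600 s/hour = 9.77 hours.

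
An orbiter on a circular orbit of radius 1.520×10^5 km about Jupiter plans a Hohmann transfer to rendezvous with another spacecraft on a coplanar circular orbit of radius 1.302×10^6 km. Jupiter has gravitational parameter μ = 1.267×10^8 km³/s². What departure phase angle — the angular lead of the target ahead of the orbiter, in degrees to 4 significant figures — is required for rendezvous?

The Hohmann ellipse has a_t = (r₁ + r₂)/2 = 7.270×10^5 km.
The half-period of the transfer ellipse is t = π√(a_t³/μ) = 1.730×10^5 s.
The target's mean motion on its circular orbit is ω₂ = √(μ/r₂³) = 7.577×10^-6 rad/s.
Angle swept by the target during transfer: ω₂·t = 1.3108 rad = 75.10°.
The orbiter traverses 180° on the transfer ellipse, so the target must lead by 180° − 75.10° = 104.9°.

φ = 104.9°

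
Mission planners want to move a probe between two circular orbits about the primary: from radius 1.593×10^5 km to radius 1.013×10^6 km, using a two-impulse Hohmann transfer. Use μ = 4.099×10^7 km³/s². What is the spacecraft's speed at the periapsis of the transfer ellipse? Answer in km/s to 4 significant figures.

Transfer-ellipse semi-major axis a_t = (r₁ + r₂)/2 = (1.593×10^5 + 1.013×10^6)/2 = 5.8615×10^5 km.
The periapsis of the transfer ellipse is at r = 1.593×10^5 km.
Vis-viva: v = √[μ(2/r − 1/a_t)] = √[4.099×10^7 × (2/1.593×10^5 − 1/5.8615×10^5)] = 21.09 km/s.

v = 21.09 km/s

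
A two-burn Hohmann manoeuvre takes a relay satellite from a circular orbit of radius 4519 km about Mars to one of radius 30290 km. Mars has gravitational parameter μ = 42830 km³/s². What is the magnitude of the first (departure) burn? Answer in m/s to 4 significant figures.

Semi-major axis of the transfer orbit: a_t = (4519 + 30290)/2 = 17404.5 km.
Circular speed at r = 4519 km: v_c = √(μ/r) = 3.0786 km/s.
Vis-viva on the transfer ellipse at r = 4519 km gives v_t = √[μ(2/r − 1/a_t)] = 4.0614 km/s.
Δv₁ = |v_t − v_c| = |4.0614 − 3.0786| = 0.9828 km/s.

Δv₁ = 982.8 m/s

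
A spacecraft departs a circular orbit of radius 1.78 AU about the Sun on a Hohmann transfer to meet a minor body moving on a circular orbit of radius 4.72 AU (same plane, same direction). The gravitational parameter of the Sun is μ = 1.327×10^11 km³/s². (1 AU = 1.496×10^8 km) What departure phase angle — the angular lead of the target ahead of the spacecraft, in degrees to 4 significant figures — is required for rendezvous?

In km: r₁ = 1.78 × 1.496×10^8 = 2.66288×10^8 km; r₂ = 4.72 × 1.496×10^8 = 7.06112×10^8 km.
Transfer-ellipse semi-major axis a_t = (r₁ + r₂)/2 = (2.66288×10^8 + 7.06112×10^8)/2 = 4.862×10^8 km.
Transfer time t = π√(a_t³/μ) = 9.246×10^7 s.
The target's mean motion on its circular orbit is ω₂ = √(μ/r₂³) = 1.941×10^-8 rad/s.
Angle swept by the target during transfer: ω₂·t = 1.795 rad = 102.85°.
Arrival is 180° from departure on the ellipse, so φ = 180° − 102.85° = 77.15°.

φ = 77.15°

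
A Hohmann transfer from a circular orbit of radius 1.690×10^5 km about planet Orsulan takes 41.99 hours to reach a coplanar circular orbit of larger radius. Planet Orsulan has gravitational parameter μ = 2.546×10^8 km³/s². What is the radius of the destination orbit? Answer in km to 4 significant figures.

Transfer time t = 41.99 hours = 1.51164×10^5 s, and t = π√(a_t³/μ).
So a_t = (μ t²/π²)^(1/3) = (2.546×10^8 × (1.51164×10^5)² / π²)^(1/3) = 8.3847×10^5 km.
Since a_t = (r₁ + r₂)/2, r₂ = 2a_t − r₁ = 2×8.3847×10^5 − 1.690×10^5 = 1.50794×10^6 km.

r₂ = 1.508×10^6 km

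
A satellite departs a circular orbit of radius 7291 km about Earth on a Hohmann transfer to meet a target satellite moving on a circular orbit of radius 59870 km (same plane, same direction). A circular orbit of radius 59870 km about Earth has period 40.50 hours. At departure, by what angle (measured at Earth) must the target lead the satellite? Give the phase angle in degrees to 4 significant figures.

From Kepler's third law T² = 4π²r³/μ at r = 59870 km, T = 40.50 hours = 40.50 × 3600 s = 1.458×10^5 s: μ = 4π²r³/T² = 3.98541×10^5 km³/s².
The Hohmann ellipse has a_t = (r₁ + r₂)/2 = 33580.5 km.
Transfer time t = π√(a_t³/μ) = 30623 s.
Target angular speed ω₂ = √(μ/r₂³) = 4.3095×10^-5 rad/s.
Angle swept by the target during transfer: ω₂·t = 1.3197 rad = 75.61°.
Arrival is 180° from departure on the ellipse, so φ = 180° − 75.61° = 104.4°.

φ = 104.4°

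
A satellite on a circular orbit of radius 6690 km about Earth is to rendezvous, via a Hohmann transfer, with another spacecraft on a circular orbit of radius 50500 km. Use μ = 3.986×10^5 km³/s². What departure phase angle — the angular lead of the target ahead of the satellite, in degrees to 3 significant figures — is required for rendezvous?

Semi-major axis of the transfer orbit: a_t = (6690 + 50500)/2 = 28595 km.
Transfer time t = π√(a_t³/μ) = 24061 s.
Target angular speed ω₂ = √(μ/r₂³) = 5.5633×10^-5 rad/s.
Angle swept by the target during transfer: ω₂·t = 1.3386 rad = 76.70°.
The satellite traverses 180° on the transfer ellipse, so the target must lead by 180° − 76.70° = 103°.

φ = 103°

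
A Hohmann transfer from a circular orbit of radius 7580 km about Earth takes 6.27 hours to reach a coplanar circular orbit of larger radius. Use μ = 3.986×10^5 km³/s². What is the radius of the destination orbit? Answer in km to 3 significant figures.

Transfer time t = 6.27 hours = 22572 s, and t = π√(a_t³/μ).
So a_t = (μ t²/π²)^(1/3) = (3.986×10^5 × (22572)² / π²)^(1/3) = 27403 km.
Since a_t = (r₁ + r₂)/2, r₂ = 2a_t − r₁ = 2×27403 − 7580 = 47226 km.

r₂ = 47200 km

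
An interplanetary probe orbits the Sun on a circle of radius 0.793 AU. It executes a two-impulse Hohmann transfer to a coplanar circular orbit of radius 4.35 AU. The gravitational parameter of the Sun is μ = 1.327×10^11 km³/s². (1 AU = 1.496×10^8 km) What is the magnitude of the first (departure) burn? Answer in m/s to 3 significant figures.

In km: r₁ = 0.793 × 1.496×10^8 = 1.186328×10^8 km; r₂ = 4.35 × 1.496×10^8 = 6.5076×10^8 km.
Semi-major axis of the transfer orbit: a_t = (1.186328×10^8 + 6.5076×10^8)/2 = 3.846964×10^8 km.
Circular speed at r = 1.186328×10^8 km: v_c = √(μ/r) = 33.45 km/s.
Transfer-orbit speed at the same r (vis-viva, a = a_t): v_t = √[μ(2/r − 1/a_t)] = 43.50 km/s.
Δv₁ = |v_t − v_c| = |43.50 − 33.45| = 10.05 km/s.

Δv₁ = 10100 m/s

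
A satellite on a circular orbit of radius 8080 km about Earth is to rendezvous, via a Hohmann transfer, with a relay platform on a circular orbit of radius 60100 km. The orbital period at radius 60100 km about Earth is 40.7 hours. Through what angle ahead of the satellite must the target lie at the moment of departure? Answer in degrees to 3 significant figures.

From Kepler's third law T² = 4π²r³/μ at r = 60100 km, T = 40.7 hours = 40.7 × 3600 s = 1.4652×10^5 s: μ = 4π²r³/T² = 3.99199×10^5 km³/s².
The Hohmann ellipse has a_t = (r₁ + r₂)/2 = 34090 km.
The half-period of the transfer ellipse is t = π√(a_t³/μ) = 31300 s.
The target's mean motion on its circular orbit is ω₂ = √(μ/r₂³) = 4.288×10^-5 rad/s.
Angle swept by the target during transfer: ω₂·t = 1.3421 rad = 76.90°.
The satellite traverses 180° on the transfer ellipse, so the target must lead by 180° − 76.90° = 103°.

φ = 103°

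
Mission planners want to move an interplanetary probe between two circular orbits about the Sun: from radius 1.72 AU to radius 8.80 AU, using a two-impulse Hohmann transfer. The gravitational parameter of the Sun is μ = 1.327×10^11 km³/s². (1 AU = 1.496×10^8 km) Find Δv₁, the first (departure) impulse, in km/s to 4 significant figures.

In km: r₁ = 1.72 × 1.496×10^8 = 2.57312×10^8 km; r₂ = 8.80 × 1.496×10^8 = 1.31648×10^9 km.
Semi-major axis of the transfer orbit: a_t = (2.57312×10^8 + 1.31648×10^9)/2 = 7.86896×10^8 km.
Circular speed at r = 2.57312×10^8 km: v_c = √(μ/r) = 22.709 km/s.
Vis-viva on the transfer ellipse at r = 2.57312×10^8 km gives v_t = √[μ(2/r − 1/a_t)] = 29.373 km/s.
Δv₁ = |v_t − v_c| = |29.373 − 22.709| = 6.664 km/s.

Δv₁ = 6.664 km/s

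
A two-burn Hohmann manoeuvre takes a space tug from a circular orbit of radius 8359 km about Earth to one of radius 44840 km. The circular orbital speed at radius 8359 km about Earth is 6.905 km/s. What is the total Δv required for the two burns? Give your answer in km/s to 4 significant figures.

Δv = 3.370 km/s

From the circular-orbit relation v² = μ/r at r = 8359 km: μ = v²r = (6.905)² × 8359 = 3.98549×10^5 km³/s².
The Hohmann ellipse has a_t = (r₁ + r₂)/2 = 26599.5 km.
At r₁ the circular-orbit speed is v₁ = √(μ/r₁) = 6.905 km/s.
On the transfer ellipse at r₁, vis-viva gives v_p = √[μ(2/r₁ − 1/a_t)] = 8.965 km/s.
First burn Δv₁ = |v_p − v₁| = 2.060 km/s.
Circular speed at r₂: v₂ = √(μ/r₂) = 2.981 km/s.
Transfer-orbit speed at r₂: v_a = √[μ(2/r₂ − 1/a_t)] = 1.671 km/s.
Second burn Δv₂ = |v₂ − v_a| = 1.310 km/s.
Δv = Δv₁ + Δv₂ = 2.060 + 1.310 = 3.370 km/s.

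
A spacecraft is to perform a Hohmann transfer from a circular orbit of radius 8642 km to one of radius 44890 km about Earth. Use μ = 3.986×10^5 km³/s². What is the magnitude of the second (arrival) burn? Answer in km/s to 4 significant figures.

Δv₂ = 1.287 km/s

Transfer-ellipse semi-major axis a_t = (r₁ + r₂)/2 = (8642 + 44890)/2 = 26766 km.
On the circular orbit at r = 44890 km, v_c = √(μ/r) = 2.980 km/s.
Vis-viva on the transfer ellipse at r = 44890 km gives v_t = √[μ(2/r − 1/a_t)] = 1.693 km/s.
Δv₂ = |v_t − v_c| = |1.693 − 2.980| = 1.287 km/s.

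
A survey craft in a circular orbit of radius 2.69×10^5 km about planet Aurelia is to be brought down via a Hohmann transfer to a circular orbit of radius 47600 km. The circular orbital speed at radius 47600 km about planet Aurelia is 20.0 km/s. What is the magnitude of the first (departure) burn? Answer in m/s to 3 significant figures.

From the circular-orbit relation v² = μ/r at r = 47600 km: μ = v²r = (20.0)² × 47600 = 1.90400×10^7 km³/s².
Semi-major axis of the transfer orbit: a_t = (2.690×10^5 + 47600)/2 = 1.583×10^5 km.
On the circular orbit at r = 2.690×10^5 km, v_c = √(μ/r) = 8.413 km/s.
Transfer-orbit speed at the same r (vis-viva, a = a_t): v_t = √[μ(2/r − 1/a_t)] = 4.613 km/s.
Δv₁ = |v_t − v_c| = |4.613 − 8.413| = 3.800 km/s.

Δv₁ = 3800 m/s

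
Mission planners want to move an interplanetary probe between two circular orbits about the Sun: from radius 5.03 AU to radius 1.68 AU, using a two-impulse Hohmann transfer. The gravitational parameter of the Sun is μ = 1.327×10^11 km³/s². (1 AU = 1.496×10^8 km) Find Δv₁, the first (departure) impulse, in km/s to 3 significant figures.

Δv₁ = 3.88 km/s

In km: r₁ = 5.03 × 1.496×10^8 = 7.52488×10^8 km; r₂ = 1.68 × 1.496×10^8 = 2.51328×10^8 km.
Transfer-ellipse semi-major axis a_t = (r₁ + r₂)/2 = (7.52488×10^8 + 2.51328×10^8)/2 = 5.01908×10^8 km.
On the circular orbit at r = 7.52488×10^8 km, v_c = √(μ/r) = 13.28 km/s.
Transfer-orbit speed at the same r (vis-viva, a = a_t): v_t = √[μ(2/r − 1/a_t)] = 9.397 km/s.
Δv₁ = |v_t − v_c| = |9.397 − 13.28| = 3.883 km/s.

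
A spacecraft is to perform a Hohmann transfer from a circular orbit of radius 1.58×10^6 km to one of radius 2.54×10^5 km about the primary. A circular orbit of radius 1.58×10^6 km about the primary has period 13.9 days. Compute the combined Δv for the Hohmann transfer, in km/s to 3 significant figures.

From Kepler's third law T² = 4π²r³/μ at r = 1.58×10^6 km, T = 13.9 days = 13.9 × 86400 s = 1.20096×10^6 s: μ = 4π²r³/T² = 1.07963×10^8 km³/s².
Transfer-ellipse semi-major axis a_t = (r₁ + r₂)/2 = (1.580×10^6 + 2.540×10^5)/2 = 9.170×10^5 km.
Circular speed at r₁: v₁ = √(μ/r₁) = √(1.07963×10^8/1.580×10^6) = 8.2662 km/s.
On the transfer ellipse at r₁, vis-viva equation gives v_a = √[μ(2/r₁ − 1/a_t)] = 4.3505 km/s.
First burn Δv₁ = |v_a − v₁| = 3.916 km/s.
At r₂, v₂ = √(μ/r₂) = 20.6167 km/s.
Transfer-orbit speed at r₂: v_p = √[μ(2/r₂ − 1/a_t)] = 27.0623 km/s.
Second burn Δv₂ = |v₂ − v_p| = 6.446 km/s.
Δv = Δv₁ + Δv₂ = 3.916 + 6.446 = 10.36 km/s.

Δv = 10.4 km/s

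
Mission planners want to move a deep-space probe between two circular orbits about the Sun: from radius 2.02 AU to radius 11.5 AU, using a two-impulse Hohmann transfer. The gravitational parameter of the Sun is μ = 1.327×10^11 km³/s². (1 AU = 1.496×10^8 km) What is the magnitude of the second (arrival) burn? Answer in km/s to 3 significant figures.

Δv₂ = 3.98 km/s

In km: r₁ = 2.02 × 1.496×10^8 = 3.02192×10^8 km; r₂ = 11.5 × 1.496×10^8 = 1.7204×10^9 km.
Transfer-ellipse semi-major axis a_t = (r₁ + r₂)/2 = (3.02192×10^8 + 1.7204×10^9)/2 = 1.011296×10^9 km.
On the circular orbit at r = 1.7204×10^9 km, v_c = √(μ/r) = 8.783 km/s.
Transfer-orbit speed at the same r (vis-viva, a = a_t): v_t = √[μ(2/r − 1/a_t)] = 4.801 km/s.
Δv₂ = |v_t − v_c| = |4.801 − 8.783| = 3.982 km/s.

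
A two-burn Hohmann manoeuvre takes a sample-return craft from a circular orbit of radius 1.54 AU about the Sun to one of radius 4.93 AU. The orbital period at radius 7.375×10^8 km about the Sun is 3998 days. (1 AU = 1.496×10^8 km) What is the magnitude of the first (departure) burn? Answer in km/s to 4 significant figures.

Δv₁ = 5.628 km/s

From Kepler's third law T² = 4π²r³/μ at r = 7.375×10^8 km, T = 3998 days = 3998 × 86400 s = 3.454272×10^8 s: μ = 4π²r³/T² = 1.32719×10^11 km³/s².
In km: r₁ = 1.54 × 1.496×10^8 = 2.30384×10^8 km; r₂ = 4.93 × 1.496×10^8 = 7.37528×10^8 km.
Transfer-ellipse semi-major axis a_t = (r₁ + r₂)/2 = (2.30384×10^8 + 7.37528×10^8)/2 = 4.83956×10^8 km.
Circular speed at r = 2.30384×10^8 km: v_c = √(μ/r) = 24.002 km/s.
Vis-viva on the transfer ellipse at r = 2.30384×10^8 km gives v_t = √[μ(2/r − 1/a_t)] = 29.630 km/s.
Δv₁ = |v_t − v_c| = |29.630 − 24.002| = 5.628 km/s.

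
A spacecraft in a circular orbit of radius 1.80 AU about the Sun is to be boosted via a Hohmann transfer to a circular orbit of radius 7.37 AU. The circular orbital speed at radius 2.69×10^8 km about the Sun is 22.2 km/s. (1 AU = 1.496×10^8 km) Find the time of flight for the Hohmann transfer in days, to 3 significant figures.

t = 1790 days

From the circular-orbit relation v² = μ/r at r = 2.69×10^8 km: μ = v²r = (22.2)² × 2.69×10^8 = 1.32574×10^11 km³/s².
In km: r₁ = 1.80 × 1.496×10^8 = 2.6928×10^8 km; r₂ = 7.37 × 1.496×10^8 = 1.102552×10^9 km.
Transfer-ellipse semi-major axis a_t = (r₁ + r₂)/2 = (2.6928×10^8 + 1.102552×10^9)/2 = 6.85916×10^8 km.
Transfer time t = π√(a_t³/μ) = π√((6.85916×10^8)³ / 1.32574×10^11) = 1.550×10^8 s.
Converting: 1.550×10^8 s ÷ 86400 s/day = 1790 days.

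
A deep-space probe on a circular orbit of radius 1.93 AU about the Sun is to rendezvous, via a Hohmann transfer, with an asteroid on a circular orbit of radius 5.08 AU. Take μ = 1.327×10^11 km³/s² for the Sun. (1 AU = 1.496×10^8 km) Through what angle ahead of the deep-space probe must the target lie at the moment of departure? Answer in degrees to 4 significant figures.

φ = 76.84°

In km: r₁ = 1.93 × 1.496×10^8 = 2.88728×10^8 km; r₂ = 5.08 × 1.496×10^8 = 7.59968×10^8 km.
The Hohmann ellipse has a_t = (r₁ + r₂)/2 = 5.24348×10^8 km.
Transfer time t = π√(a_t³/μ) = 1.0355×10^8 s.
Target angular speed ω₂ = √(μ/r₂³) = 1.7388×10^-8 rad/s.
Angle swept by the target during transfer: ω₂·t = 1.8005 rad = 103.16°.
The deep-space probe traverses 180° on the transfer ellipse, so the target must lead by 180° − 103.16° = 76.84°.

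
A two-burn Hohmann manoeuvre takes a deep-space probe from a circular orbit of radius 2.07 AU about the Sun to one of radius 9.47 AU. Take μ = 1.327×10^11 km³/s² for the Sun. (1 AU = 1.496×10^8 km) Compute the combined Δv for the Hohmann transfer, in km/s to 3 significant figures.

Δv = 9.70 km/s

In km: r₁ = 2.07 × 1.496×10^8 = 3.09672×10^8 km; r₂ = 9.47 × 1.496×10^8 = 1.416712×10^9 km.
Transfer-ellipse semi-major axis a_t = (r₁ + r₂)/2 = (3.09672×10^8 + 1.416712×10^9)/2 = 8.63192×10^8 km.
At r₁ the circular-orbit speed is v₁ = √(μ/r₁) = 20.7007 km/s.
On the transfer ellipse at r₁, v² = μ(2/r − 1/a) gives v_p = √[μ(2/r₁ − 1/a_t)] = 26.5199 km/s.
First burn Δv₁ = |v_p − v₁| = 5.8192 km/s.
Circular speed at r₂: v₂ = √(μ/r₂) = 9.6782 km/s.
Transfer-orbit speed at r₂: v_a = √[μ(2/r₂ − 1/a_t)] = 5.7968 km/s.
Second burn Δv₂ = |v₂ − v_a| = 3.8814 km/s.
Total Δv = Δv₁ + Δv₂ = 9.701 km/s.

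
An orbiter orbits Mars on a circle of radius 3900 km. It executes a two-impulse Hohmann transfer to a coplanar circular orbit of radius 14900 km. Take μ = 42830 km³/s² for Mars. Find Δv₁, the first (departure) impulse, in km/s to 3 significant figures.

Semi-major axis of the transfer orbit: a_t = (3900 + 14900)/2 = 9400 km.
Circular speed at r = 3900 km: v_c = √(μ/r) = 3.31392 km/s.
Transfer-orbit speed at the same r (vis-viva, a = a_t): v_t = √[μ(2/r − 1/a_t)] = 4.17226 km/s.
Δv₁ = |v_t − v_c| = |4.17226 − 3.31392| = 0.8583 km/s.

Δv₁ = 0.858 km/s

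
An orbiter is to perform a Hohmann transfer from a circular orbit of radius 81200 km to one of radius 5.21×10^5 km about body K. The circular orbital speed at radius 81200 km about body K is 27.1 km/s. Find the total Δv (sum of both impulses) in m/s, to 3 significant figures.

From the circular-orbit relation v² = μ/r at r = 81200 km: μ = v²r = (27.1)² × 81200 = 5.96341×10^7 km³/s².
The Hohmann ellipse has a_t = (r₁ + r₂)/2 = 3.011×10^5 km.
Circular speed at r₁: v₁ = √(μ/r₁) = √(5.96341×10^7/81200) = 27.100 km/s.
On the transfer ellipse at r₁, v² = μ(2/r − 1/a) gives v_p = √[μ(2/r₁ − 1/a_t)] = 35.648 km/s.
First burn Δv₁ = |v_p − v₁| = 8.548 km/s.
Circular speed at r₂: v₂ = √(μ/r₂) = 10.699 km/s.
Transfer-orbit speed at r₂: v_a = √[μ(2/r₂ − 1/a_t)] = 5.5559 km/s.
Second burn Δv₂ = |v₂ − v_a| = 5.143 km/s.
Total Δv = Δv₁ + Δv₂ = 13.69 km/s.

Δv = 13700 m/s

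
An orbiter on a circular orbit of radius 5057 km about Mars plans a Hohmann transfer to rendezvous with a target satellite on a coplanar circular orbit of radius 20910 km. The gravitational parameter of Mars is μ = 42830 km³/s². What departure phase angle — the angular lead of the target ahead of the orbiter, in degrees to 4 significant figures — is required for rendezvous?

φ = 91.93°

The Hohmann ellipse has a_t = (r₁ + r₂)/2 = 12983.5 km.
Transfer time t = π√(a_t³/μ) = 22458 s.
The target's mean motion on its circular orbit is ω₂ = √(μ/r₂³) = 6.8445×10^-5 rad/s.
Angle swept by the target during transfer: ω₂·t = 1.5371 rad = 88.07°.
The orbiter traverses 180° on the transfer ellipse, so the target must lead by 180° − 88.07° = 91.93°.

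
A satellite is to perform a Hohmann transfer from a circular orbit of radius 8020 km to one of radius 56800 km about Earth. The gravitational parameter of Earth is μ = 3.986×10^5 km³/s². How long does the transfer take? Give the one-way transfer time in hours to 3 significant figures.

t = 8.06 hours

The Hohmann ellipse has a_t = (r₁ + r₂)/2 = 32410 km.
By Kepler's third law the transfer-orbit period is T = 2π√(a_t³/μ), so t = T/2 = 29030 s.
Converting: 29030 s ÷ 3600 s/hour = 8.06 hours.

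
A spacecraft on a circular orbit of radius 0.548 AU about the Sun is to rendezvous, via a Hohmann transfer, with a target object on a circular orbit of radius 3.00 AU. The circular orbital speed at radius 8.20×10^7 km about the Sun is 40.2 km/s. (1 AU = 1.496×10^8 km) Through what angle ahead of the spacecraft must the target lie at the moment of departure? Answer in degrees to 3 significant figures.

From the circular-orbit relation v² = μ/r at r = 8.20×10^7 km: μ = v²r = (40.2)² × 8.20×10^7 = 1.32515×10^11 km³/s².
In km: r₁ = 0.548 × 1.496×10^8 = 8.19808×10^7 km; r₂ = 3.00 × 1.496×10^8 = 4.488×10^8 km.
The Hohmann ellipse has a_t = (r₁ + r₂)/2 = 2.653904×10^8 km.
Transfer time t = π√(a_t³/μ) = 3.7311672×10^7 s.
Target angular speed ω₂ = √(μ/r₂³) = 3.8287209×10^-8 rad/s.
Angle swept by the target during transfer: ω₂·t = 1.4285598 rad = 81.8504°.
Arrival is 180° from departure on the ellipse, so φ = 180° − 81.8504° = 98.1°.

φ = 98.1°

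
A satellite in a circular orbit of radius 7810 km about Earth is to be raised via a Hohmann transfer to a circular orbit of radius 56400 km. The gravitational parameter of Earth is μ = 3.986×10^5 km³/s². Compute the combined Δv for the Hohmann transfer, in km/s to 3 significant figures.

The Hohmann ellipse has a_t = (r₁ + r₂)/2 = 32105 km.
At r₁ the circular-orbit speed is v₁ = √(μ/r₁) = 7.144 km/s.
On the transfer ellipse at r₁, v² = μ(2/r − 1/a) gives v_p = √[μ(2/r₁ − 1/a_t)] = 9.469 km/s.
First burn Δv₁ = |v_p − v₁| = 2.325 km/s.
Circular speed at r₂: v₂ = √(μ/r₂) = 2.658 km/s.
Transfer-orbit speed at r₂: v_a = √[μ(2/r₂ − 1/a_t)] = 1.311 km/s.
Second burn Δv₂ = |v₂ − v_a| = 1.347 km/s.
Total Δv = Δv₁ + Δv₂ = 3.672 km/s.

Δv = 3.67 km/s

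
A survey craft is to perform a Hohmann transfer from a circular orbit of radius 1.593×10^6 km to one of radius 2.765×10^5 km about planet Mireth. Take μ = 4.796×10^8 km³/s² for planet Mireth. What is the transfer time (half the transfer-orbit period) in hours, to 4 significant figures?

Transfer-ellipse semi-major axis a_t = (r₁ + r₂)/2 = (1.593×10^6 + 2.765×10^5)/2 = 9.3475×10^5 km.
By Kepler's third law the transfer-orbit period is T = 2π√(a_t³/μ), so t = T/2 = 1.2964×10^5 s.
Converting: 1.2964×10^5 s ÷ 3600 s/hour = 36.01 hours.

t = 36.01 hours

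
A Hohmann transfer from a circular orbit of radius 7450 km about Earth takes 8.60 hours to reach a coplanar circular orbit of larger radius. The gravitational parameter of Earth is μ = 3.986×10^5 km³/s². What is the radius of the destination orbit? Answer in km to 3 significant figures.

r₂ = 60200 km

Transfer time t = 8.60 hours = 30960 s, and t = π√(a_t³/μ).
So a_t = (μ t²/π²)^(1/3) = (3.986×10^5 × (30960)² / π²)^(1/3) = 33828 km.
Since a_t = (r₁ + r₂)/2, r₂ = 2a_t − r₁ = 2×33828 − 7450 = 60206 km.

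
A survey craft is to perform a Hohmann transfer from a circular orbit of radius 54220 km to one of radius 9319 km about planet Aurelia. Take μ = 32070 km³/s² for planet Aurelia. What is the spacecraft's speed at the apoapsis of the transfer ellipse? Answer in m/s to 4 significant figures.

v = 416.5 m/s

Semi-major axis of the transfer orbit: a_t = (54220 + 9319)/2 = 31769.5 km.
At apoapsis, r = 54220 km.
Applying v² = μ(2/r − 1/a_t): v = 0.4165 km/s.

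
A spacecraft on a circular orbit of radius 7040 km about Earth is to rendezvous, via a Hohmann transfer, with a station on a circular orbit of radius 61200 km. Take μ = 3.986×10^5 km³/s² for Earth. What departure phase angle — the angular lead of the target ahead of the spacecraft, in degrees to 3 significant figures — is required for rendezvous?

φ = 105°

Transfer-ellipse semi-major axis a_t = (r₁ + r₂)/2 = (7040 + 61200)/2 = 34120 km.
The half-period of the transfer ellipse is t = π√(a_t³/μ) = 31361 s.
The target's mean motion on its circular orbit is ω₂ = √(μ/r₂³) = 4.1701×10^-5 rad/s.
Angle swept by the target during transfer: ω₂·t = 1.3078 rad = 74.93°.
The spacecraft traverses 180° on the transfer ellipse, so the target must lead by 180° − 74.93° = 105°.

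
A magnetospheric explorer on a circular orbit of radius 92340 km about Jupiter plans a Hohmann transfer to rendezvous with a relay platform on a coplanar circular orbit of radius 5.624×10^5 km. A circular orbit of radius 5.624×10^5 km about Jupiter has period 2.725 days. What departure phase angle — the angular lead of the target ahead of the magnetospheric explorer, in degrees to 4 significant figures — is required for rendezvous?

φ = 100.1°

From Kepler's third law T² = 4π²r³/μ at r = 5.624×10^5 km, T = 2.725 days = 2.725 × 86400 s = 2.3544×10^5 s: μ = 4π²r³/T² = 1.26688×10^8 km³/s².
The Hohmann ellipse has a_t = (r₁ + r₂)/2 = 3.2737×10^5 km.
The half-period of the transfer ellipse is t = π√(a_t³/μ) = 52281 s.
The target's mean motion on its circular orbit is ω₂ = √(μ/r₂³) = 2.6687×10^-5 rad/s.
Angle swept by the target during transfer: ω₂·t = 1.3952 rad = 79.94°.
Arrival is 180° from departure on the ellipse, so φ = 180° − 79.94° = 100.1°.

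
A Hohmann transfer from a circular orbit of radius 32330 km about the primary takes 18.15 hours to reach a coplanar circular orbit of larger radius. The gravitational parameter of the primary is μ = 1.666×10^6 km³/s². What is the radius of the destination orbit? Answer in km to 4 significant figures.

Transfer time t = 18.15 hours = 65340 s, and t = π√(a_t³/μ).
So a_t = (μ t²/π²)^(1/3) = (1.666×10^6 × (65340)² / π²)^(1/3) = 89656 km.
Since a_t = (r₁ + r₂)/2, r₂ = 2a_t − r₁ = 2×89656 − 32330 = 1.46982×10^5 km.

r₂ = 1.470×10^5 km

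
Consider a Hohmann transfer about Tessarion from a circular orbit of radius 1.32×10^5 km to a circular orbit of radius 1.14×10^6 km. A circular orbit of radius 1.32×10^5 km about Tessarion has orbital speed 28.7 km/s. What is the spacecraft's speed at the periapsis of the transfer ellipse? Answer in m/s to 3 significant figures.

v = 38400 m/s

From the circular-orbit relation v² = μ/r at r = 1.32×10^5 km: μ = v²r = (28.7)² × 1.32×10^5 = 1.08727×10^8 km³/s².
Semi-major axis of the transfer orbit: a_t = (1.320×10^5 + 1.140×10^6)/2 = 6.360×10^5 km.
At periapsis, r = 1.320×10^5 km.
From the vis-viva equation, v = √[μ(2/r − 1/a_t)] = 38.42 km/s.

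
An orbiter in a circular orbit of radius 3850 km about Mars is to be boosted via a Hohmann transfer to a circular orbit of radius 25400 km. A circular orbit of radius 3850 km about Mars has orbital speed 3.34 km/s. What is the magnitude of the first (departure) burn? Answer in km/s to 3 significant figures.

Δv₁ = 1.06 km/s

From the circular-orbit relation v² = μ/r at r = 3850 km: μ = v²r = (3.34)² × 3850 = 42949.1 km³/s².
Transfer-ellipse semi-major axis a_t = (r₁ + r₂)/2 = (3850 + 25400)/2 = 14625 km.
Circular speed at r = 3850 km: v_c = √(μ/r) = 3.340 km/s.
Vis-viva on the transfer ellipse at r = 3850 km gives v_t = √[μ(2/r − 1/a_t)] = 4.402 km/s.
Δv₁ = |v_t − v_c| = |4.402 − 3.340| = 1.062 km/s.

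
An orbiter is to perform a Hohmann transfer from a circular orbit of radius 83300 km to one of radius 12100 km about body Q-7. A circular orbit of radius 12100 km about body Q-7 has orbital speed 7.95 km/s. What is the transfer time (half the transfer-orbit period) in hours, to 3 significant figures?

From the circular-orbit relation v² = μ/r at r = 12100 km: μ = v²r = (7.95)² × 12100 = 7.64750×10^5 km³/s².
The Hohmann ellipse has a_t = (r₁ + r₂)/2 = 47700 km.
By Kepler's third law the transfer-orbit period is T = 2π√(a_t³/μ), so t = T/2 = 37430 s.
Converting: 37430 s ÷ 3600 s/hour = 10.4 hours.

t = 10.4 hours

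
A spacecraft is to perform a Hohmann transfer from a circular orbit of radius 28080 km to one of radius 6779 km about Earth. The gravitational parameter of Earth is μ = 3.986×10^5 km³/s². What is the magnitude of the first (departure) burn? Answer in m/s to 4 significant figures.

Δv₁ = 1418 m/s

The Hohmann ellipse has a_t = (r₁ + r₂)/2 = 17429.5 km.
Circular speed at r = 28080 km: v_c = √(μ/r) = 3.768 km/s.
Vis-viva on the transfer ellipse at r = 28080 km gives v_t = √[μ(2/r − 1/a_t)] = 2.350 km/s.
Δv₁ = |v_t − v_c| = |2.350 − 3.768| = 1.418 km/s.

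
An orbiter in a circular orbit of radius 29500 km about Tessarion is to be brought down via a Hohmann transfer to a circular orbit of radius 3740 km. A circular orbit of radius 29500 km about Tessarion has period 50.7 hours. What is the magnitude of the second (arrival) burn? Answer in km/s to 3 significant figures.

From Kepler's third law T² = 4π²r³/μ at r = 29500 km, T = 50.7 hours = 50.7 × 3600 s = 1.8252×10^5 s: μ = 4π²r³/T² = 30423.2 km³/s².
The Hohmann ellipse has a_t = (r₁ + r₂)/2 = 16620 km.
Circular speed at r = 3740 km: v_c = √(μ/r) = 2.8521 km/s.
Vis-viva on the transfer ellipse at r = 3740 km gives v_t = √[μ(2/r − 1/a_t)] = 3.7998 km/s.
Δv₂ = |v_t − v_c| = |3.7998 − 2.8521| = 0.9477 km/s.

Δv₂ = 0.948 km/s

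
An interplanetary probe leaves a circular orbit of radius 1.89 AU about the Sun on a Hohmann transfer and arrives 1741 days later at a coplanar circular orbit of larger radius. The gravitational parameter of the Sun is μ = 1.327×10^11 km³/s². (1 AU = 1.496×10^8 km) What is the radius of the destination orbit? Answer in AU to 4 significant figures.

In km: r₁ = 1.89 × 1.496×10^8 = 2.82744×10^8 km.
Transfer time t = 1741 days = 1.504224×10^8 s, and t = π√(a_t³/μ).
So a_t = (μ t²/π²)^(1/3) = (1.327×10^11 × (1.504224×10^8)² / π²)^(1/3) = 6.7256×10^8 km.
Since a_t = (r₁ + r₂)/2, r₂ = 2a_t − r₁ = 2×6.7256×10^8 − 2.82744×10^8 = 1.062376×10^9 km.
In AU: r₂ = 1.062376×10^9 / 1.496×10^8 = 7.101 AU.

r₂ = 7.101 AU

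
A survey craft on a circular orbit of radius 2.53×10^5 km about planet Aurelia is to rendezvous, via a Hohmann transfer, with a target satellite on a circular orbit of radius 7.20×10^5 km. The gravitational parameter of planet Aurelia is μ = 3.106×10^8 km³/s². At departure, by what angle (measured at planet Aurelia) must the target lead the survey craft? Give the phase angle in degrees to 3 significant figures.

φ = 80.0°

The Hohmann ellipse has a_t = (r₁ + r₂)/2 = 4.865×10^5 km.
Transfer time t = π√(a_t³/μ) = 60490 s.
Target angular speed ω₂ = √(μ/r₂³) = 2.885×10^-5 rad/s.
Angle swept by the target during transfer: ω₂·t = 1.745 rad = 99.98°.
Arrival is 180° from departure on the ellipse, so φ = 180° − 99.98° = 80.0°.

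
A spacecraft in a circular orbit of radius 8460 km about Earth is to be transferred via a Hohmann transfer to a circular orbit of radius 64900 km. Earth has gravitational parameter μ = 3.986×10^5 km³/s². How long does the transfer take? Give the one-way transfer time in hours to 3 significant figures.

The Hohmann ellipse has a_t = (r₁ + r₂)/2 = 36680 km.
By Kepler's third law the transfer-orbit period is T = 2π√(a_t³/μ), so t = T/2 = 34960 s.
Converting: 34960 s ÷ 3600 s/hour = 9.71 hours.

t = 9.71 hours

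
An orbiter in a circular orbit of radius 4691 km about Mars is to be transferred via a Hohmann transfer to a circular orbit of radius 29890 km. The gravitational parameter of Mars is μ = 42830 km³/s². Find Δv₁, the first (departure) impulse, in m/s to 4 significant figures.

Δv₁ = 951.2 m/s

Transfer-ellipse semi-major axis a_t = (r₁ + r₂)/2 = (4691 + 29890)/2 = 17290.5 km.
Circular speed at r = 4691 km: v_c = √(μ/r) = 3.0216 km/s.
Vis-viva on the transfer ellipse at r = 4691 km gives v_t = √[μ(2/r − 1/a_t)] = 3.9728 km/s.
Δv₁ = |v_t − v_c| = |3.9728 − 3.0216| = 0.9512 km/s.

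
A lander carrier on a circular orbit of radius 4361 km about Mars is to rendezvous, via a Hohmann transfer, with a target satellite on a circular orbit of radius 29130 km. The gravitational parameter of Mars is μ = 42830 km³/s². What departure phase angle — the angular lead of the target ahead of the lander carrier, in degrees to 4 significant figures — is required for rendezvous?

Semi-major axis of the transfer orbit: a_t = (4361 + 29130)/2 = 16745.5 km.
Transfer time t = π√(a_t³/μ) = 32894.5 s.
Target angular speed ω₂ = √(μ/r₂³) = 4.16259×10^-5 rad/s.
Angle swept by the target during transfer: ω₂·t = 1.36926 rad = 78.453°.
Arrival is 180° from departure on the ellipse, so φ = 180° − 78.453° = 101.5°.

φ = 101.5°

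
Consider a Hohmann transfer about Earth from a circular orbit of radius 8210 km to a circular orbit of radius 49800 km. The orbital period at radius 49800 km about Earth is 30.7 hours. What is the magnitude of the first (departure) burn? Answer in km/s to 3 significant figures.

From Kepler's third law T² = 4π²r³/μ at r = 49800 km, T = 30.7 hours = 30.7 × 3600 s = 1.1052×10^5 s: μ = 4π²r³/T² = 3.99177×10^5 km³/s².
The Hohmann ellipse has a_t = (r₁ + r₂)/2 = 29005 km.
On the circular orbit at r = 8210 km, v_c = √(μ/r) = 6.973 km/s.
Transfer-orbit speed at the same r (vis-viva, a = a_t): v_t = √[μ(2/r − 1/a_t)] = 9.137 km/s.
Δv₁ = |v_t − v_c| = |9.137 − 6.973| = 2.164 km/s.

Δv₁ = 2.16 km/s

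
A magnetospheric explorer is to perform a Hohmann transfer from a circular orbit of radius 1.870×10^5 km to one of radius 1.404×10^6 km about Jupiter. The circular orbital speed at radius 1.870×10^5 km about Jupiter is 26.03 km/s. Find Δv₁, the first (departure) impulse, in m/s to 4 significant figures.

From the circular-orbit relation v² = μ/r at r = 1.870×10^5 km: μ = v²r = (26.03)² × 1.870×10^5 = 1.26704×10^8 km³/s².
Semi-major axis of the transfer orbit: a_t = (1.870×10^5 + 1.404×10^6)/2 = 7.955×10^5 km.
Circular speed at r = 1.870×10^5 km: v_c = √(μ/r) = 26.030 km/s.
Vis-viva on the transfer ellipse at r = 1.870×10^5 km gives v_t = √[μ(2/r − 1/a_t)] = 34.581 km/s.
Δv₁ = |v_t − v_c| = |34.581 − 26.030| = 8.551 km/s.

Δv₁ = 8551 m/s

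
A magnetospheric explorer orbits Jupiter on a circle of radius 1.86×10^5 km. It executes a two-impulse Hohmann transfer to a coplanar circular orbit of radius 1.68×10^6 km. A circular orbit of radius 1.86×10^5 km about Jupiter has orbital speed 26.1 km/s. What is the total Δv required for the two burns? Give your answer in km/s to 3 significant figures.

Δv = 13.7 km/s

From the circular-orbit relation v² = μ/r at r = 1.86×10^5 km: μ = v²r = (26.1)² × 1.86×10^5 = 1.26705×10^8 km³/s².
Transfer-ellipse semi-major axis a_t = (r₁ + r₂)/2 = (1.860×10^5 + 1.680×10^6)/2 = 9.330×10^5 km.
Circular speed at r₁: v₁ = √(μ/r₁) = √(1.26705×10^8/1.860×10^5) = 26.100 km/s.
Transfer-orbit speed at r₁ (vis-viva equation): v_p = √[μ(2/r₁ − 1/a_t)] = 35.023 km/s.
First burn Δv₁ = |v_p − v₁| = 8.923 km/s.
At r₂, v₂ = √(μ/r₂) = 8.6845 km/s.
Transfer-orbit speed at r₂: v_a = √[μ(2/r₂ − 1/a_t)] = 3.8776 km/s.
Second burn Δv₂ = |v₂ − v_a| = 4.807 km/s.
Total Δv = Δv₁ + Δv₂ = 13.73 km/s.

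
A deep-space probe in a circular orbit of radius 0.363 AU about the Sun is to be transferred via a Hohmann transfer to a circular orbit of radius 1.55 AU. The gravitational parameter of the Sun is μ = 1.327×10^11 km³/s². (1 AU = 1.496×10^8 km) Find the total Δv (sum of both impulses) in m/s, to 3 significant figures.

In km: r₁ = 0.363 × 1.496×10^8 = 5.43048×10^7 km; r₂ = 1.55 × 1.496×10^8 = 2.3188×10^8 km.
Transfer-ellipse semi-major axis a_t = (r₁ + r₂)/2 = (5.43048×10^7 + 2.3188×10^8)/2 = 1.430924×10^8 km.
At r₁ the circular-orbit speed is v₁ = √(μ/r₁) = 49.433 km/s.
On the transfer ellipse at r₁, v² = μ(2/r − 1/a) gives v_p = √[μ(2/r₁ − 1/a_t)] = 62.927 km/s.
First burn Δv₁ = |v_p − v₁| = 13.494 km/s.
Circular speed at r₂: v₂ = √(μ/r₂) = 23.92235 km/s.
Transfer-orbit speed at r₂: v_a = √[μ(2/r₂ − 1/a_t)] = 14.73719 km/s.
Second burn Δv₂ = |v₂ − v_a| = 9.1852 km/s.
Δv = Δv₁ + Δv₂ = 13.494 + 9.1852 = 22.68 km/s.

Δv = 22700 m/s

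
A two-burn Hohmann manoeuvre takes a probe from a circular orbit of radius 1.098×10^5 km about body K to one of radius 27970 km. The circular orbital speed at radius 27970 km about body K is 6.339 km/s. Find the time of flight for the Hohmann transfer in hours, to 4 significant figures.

t = 14.88 hours

From the circular-orbit relation v² = μ/r at r = 27970 km: μ = v²r = (6.339)² × 27970 = 1.12392×10^6 km³/s².
Transfer-ellipse semi-major axis a_t = (r₁ + r₂)/2 = (1.098×10^5 + 27970)/2 = 68885 km.
Transfer time t = π√(a_t³/μ) = π√((68885)³ / 1.12392×10^6) = 53580 s.
Converting: 53580 s ÷ 3600 s/hour = 14.88 hours.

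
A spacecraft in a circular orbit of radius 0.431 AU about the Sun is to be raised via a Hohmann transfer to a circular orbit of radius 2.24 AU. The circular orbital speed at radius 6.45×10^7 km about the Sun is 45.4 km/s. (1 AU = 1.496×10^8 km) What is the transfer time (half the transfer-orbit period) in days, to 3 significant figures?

From the circular-orbit relation v² = μ/r at r = 6.45×10^7 km: μ = v²r = (45.4)² × 6.45×10^7 = 1.32945×10^11 km³/s².
In km: r₁ = 0.431 × 1.496×10^8 = 6.44776×10^7 km; r₂ = 2.24 × 1.496×10^8 = 3.35104×10^8 km.
Semi-major axis of the transfer orbit: a_t = (6.44776×10^7 + 3.35104×10^8)/2 = 1.997908×10^8 km.
Half the transfer-orbit period gives t = π√(a_t³/μ) = 2.433×10^7 s.
Converting: 2.433×10^7 s ÷ 86400 s/day = 282 days.

t = 282 days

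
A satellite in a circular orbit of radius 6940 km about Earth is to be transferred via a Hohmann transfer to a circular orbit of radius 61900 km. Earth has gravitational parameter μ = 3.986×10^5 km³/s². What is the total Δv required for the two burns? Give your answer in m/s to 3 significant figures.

The Hohmann ellipse has a_t = (r₁ + r₂)/2 = 34420 km.
Circular speed at r₁: v₁ = √(μ/r₁) = √(3.986×10^5/6940) = 7.57860 km/s.
Transfer-orbit speed at r₁ (vis-viva): v_p = √[μ(2/r₁ − 1/a_t)] = 10.1632 km/s.
First burn Δv₁ = |v_p − v₁| = 2.585 km/s.
Circular speed at r₂: v₂ = √(μ/r₂) = 2.5376 km/s.
Transfer-orbit speed at r₂: v_a = √[μ(2/r₂ − 1/a_t)] = 1.1395 km/s.
Second burn Δv₂ = |v₂ − v_a| = 1.398 km/s.
Total Δv = Δv₁ + Δv₂ = 3.983 km/s.

Δv = 3980 m/s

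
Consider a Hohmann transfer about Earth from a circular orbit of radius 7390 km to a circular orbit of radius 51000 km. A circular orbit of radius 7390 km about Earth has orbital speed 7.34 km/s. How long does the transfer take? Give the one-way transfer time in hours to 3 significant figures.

From the circular-orbit relation v² = μ/r at r = 7390 km: μ = v²r = (7.34)² × 7390 = 3.98141×10^5 km³/s².
The Hohmann ellipse has a_t = (r₁ + r₂)/2 = 29195 km.
Transfer time t = π√(a_t³/μ) = π√((29195)³ / 3.98141×10^5) = 24840 s.
Converting: 24840 s ÷ 3600 s/hour = 6.90 hours.

t = 6.90 hours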